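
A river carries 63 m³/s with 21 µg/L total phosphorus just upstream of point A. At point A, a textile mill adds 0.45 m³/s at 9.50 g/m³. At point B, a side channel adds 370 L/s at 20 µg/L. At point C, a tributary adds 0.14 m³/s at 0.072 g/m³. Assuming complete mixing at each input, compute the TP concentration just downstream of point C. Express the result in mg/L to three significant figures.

0.0878 mg/L

21 µg/L = 0.021 mg/L.
After input A: C = (63·0.021 + 0.45·9.5) / 63.45 = 0.08823 mg/L.
370 L/s = 0.37 m³/s.
20 µg/L = 0.02 mg/L.
After input B: C = (63.45·0.08823 + 0.37·0.02) / 63.82 = 0.08783 mg/L.
After input C: C = (63.82·0.08783 + 0.14·0.072) / 63.96 = 0.0878 mg/L.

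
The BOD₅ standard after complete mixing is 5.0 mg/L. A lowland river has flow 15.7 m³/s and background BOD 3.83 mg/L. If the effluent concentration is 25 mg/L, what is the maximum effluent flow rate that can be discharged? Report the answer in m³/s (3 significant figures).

Mass balance at complete mixing: C_std·(Q_w + Q_r) = Q_w·C_e + Q_r·C_b.
Rearranging, Q_w = Q_r·(C_std − C_b)/(C_e − C_std) = 15.7·(5 − 3.83) / (25 − 5) = 0.9184 m³/s.

0.918 m³/s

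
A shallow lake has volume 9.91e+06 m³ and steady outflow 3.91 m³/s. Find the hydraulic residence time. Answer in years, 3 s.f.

0.0803 yr

Q = 3.91 m³/s × 3.156e+07 s/yr = 1.234e+08 m³/yr.
Hydraulic residence time τ = V/Q = 9.91e+06/1.234e+08 = 0.08031 yr.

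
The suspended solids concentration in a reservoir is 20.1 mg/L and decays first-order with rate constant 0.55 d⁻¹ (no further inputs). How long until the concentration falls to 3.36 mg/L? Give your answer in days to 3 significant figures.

t = ln(C₀/C)/k = ln(20.1/3.36)/0.55 = 1.789/0.55 = 3.252 d.

3.25 d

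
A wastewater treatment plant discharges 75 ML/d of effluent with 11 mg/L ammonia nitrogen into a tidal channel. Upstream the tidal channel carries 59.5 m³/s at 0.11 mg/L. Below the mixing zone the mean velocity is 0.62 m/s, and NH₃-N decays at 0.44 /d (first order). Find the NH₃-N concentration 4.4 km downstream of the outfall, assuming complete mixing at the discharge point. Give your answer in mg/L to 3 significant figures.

75 ML/d = 0.8681 m³/s.
After complete mixing, C₀ = (0.8681·11 + 59.5·0.11) / 60.37 = 0.2666 mg/L.
Travel time t = 4400 m / 0.62 m/s = 7097 s = 0.08214 d.
C = 0.2666·exp(−0.44·0.08214) = 0.2666·0.9645 = 0.2571 mg/L.

0.257 mg/L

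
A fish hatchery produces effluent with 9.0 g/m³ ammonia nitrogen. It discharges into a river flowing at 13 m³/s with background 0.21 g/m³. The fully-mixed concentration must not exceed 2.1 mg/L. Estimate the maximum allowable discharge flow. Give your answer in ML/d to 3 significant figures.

308 ML/d

Mass balance at complete mixing: C_std·(Q_w + Q_r) = Q_w·C_e + Q_r·C_b.
Rearranging, Q_w = Q_r·(C_std − C_b)/(C_e − C_std) = 13·(2.1 − 0.21) / (9 − 2.1) = 3.561 m³/s.
= 307.7 ML/d.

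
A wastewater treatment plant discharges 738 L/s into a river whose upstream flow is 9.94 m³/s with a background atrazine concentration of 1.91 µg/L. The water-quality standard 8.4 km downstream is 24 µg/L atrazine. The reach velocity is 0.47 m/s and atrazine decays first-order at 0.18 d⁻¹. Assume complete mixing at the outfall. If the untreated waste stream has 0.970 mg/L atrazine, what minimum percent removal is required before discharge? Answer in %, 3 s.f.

738 L/s = 0.738 m³/s.
1.91 µg/L = 0.00191 mg/L.
24 µg/L = 0.024 mg/L.
Travel time to the compliance point: t = 8400/0.47 = 1.787e+04 s = 0.2069 d; decay factor exp(−0.18·0.2069) = 0.9635.
So the concentration just after mixing may be at most 0.024/0.9635 = 0.02491 mg/L.
Mass balance: 0.02491·10.68 = 0.738·Cₑ + 9.94·0.00191.
Cₑ = (0.266 − 0.01899) / 0.738 = 0.3347 mg/L.
Required removal = 1 − 0.3347/0.970 = 65.49 %.

65.5 %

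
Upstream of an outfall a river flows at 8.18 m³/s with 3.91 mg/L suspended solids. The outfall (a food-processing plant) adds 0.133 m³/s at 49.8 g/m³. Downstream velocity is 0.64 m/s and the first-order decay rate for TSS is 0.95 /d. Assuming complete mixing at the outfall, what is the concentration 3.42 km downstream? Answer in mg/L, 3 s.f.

After complete mixing, C₀ = (0.133·49.8 + 8.18·3.91) / 8.313 = 4.644 mg/L.
Travel time t = 3420 m / 0.64 m/s = 5344 s = 0.06185 d.
C = 4.644·exp(−0.95·0.06185) = 4.644·0.9429 = 4.379 mg/L.

4.38 mg/L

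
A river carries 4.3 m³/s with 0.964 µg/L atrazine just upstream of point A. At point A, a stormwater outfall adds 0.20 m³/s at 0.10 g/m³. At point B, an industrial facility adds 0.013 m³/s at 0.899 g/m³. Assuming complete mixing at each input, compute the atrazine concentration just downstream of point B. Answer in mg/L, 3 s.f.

0.964 µg/L = 0.000964 mg/L.
After input A: C = (4.3·0.000964 + 0.2·0.1) / 4.5 = 0.005366 mg/L.
After input B: C = (4.5·0.005366 + 0.013·0.899) / 4.513 = 0.00794 mg/L.

0.00794 mg/L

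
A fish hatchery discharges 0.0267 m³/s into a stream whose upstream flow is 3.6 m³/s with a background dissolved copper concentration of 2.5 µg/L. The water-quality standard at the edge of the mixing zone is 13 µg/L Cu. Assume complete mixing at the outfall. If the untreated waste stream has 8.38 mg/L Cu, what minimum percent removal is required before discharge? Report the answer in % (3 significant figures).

2.5 µg/L = 0.0025 mg/L.
13 µg/L = 0.013 mg/L.
Mass balance: 0.013·3.627 = 0.0267·Cₑ + 3.6·0.0025.
Cₑ = (0.04715 − 0.009) / 0.0267 = 1.429 mg/L.
Required removal = 1 − 1.429/8.38 = 82.95 %.

83.0 %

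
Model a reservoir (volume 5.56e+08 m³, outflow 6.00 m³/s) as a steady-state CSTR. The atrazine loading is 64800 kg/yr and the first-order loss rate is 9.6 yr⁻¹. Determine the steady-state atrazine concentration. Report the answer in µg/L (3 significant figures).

Outflow Q = 6.00 m³/s × 3.156e+07 s/yr = 1.893e+08 m³/yr.
Steady-state CSTR mass balance: W = Q·C + k·V·C, so C = W/(Q + kV).
Q + kV = 1.893e+08 + 9.6·5.56e+08 = 5.527e+09 m³/yr.
C = 64800/5.527e+09 = 1.172e-05 kg/m³ = 0.01172 mg/L = 11.72 µg/L.

11.7 µg/L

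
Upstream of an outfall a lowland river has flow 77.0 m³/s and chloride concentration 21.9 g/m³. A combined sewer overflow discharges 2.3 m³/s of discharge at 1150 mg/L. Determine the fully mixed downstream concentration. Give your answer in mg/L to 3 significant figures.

Conservation of mass across the mixing zone: C = (2.3·1150 + 77·21.9) / (2.3 + 77) = 4331/79.3 = 54.62 mg/L.

54.6 mg/L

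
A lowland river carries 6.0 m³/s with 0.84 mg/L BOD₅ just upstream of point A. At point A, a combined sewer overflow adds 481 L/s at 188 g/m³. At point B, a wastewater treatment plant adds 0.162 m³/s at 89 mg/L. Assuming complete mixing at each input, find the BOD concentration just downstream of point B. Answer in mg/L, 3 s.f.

481 L/s = 0.481 m³/s.
After input A: C = (6·0.84 + 0.481·188) / 6.481 = 14.73 mg/L.
After input B: C = (6.481·14.73 + 0.162·89) / 6.643 = 16.54 mg/L.

16.5 mg/L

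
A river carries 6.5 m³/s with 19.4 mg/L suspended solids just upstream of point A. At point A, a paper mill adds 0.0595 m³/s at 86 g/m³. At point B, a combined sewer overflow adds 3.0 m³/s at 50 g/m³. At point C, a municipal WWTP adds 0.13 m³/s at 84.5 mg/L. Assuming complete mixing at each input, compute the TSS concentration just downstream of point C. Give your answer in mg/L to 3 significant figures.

After input A: C = (6.5·19.4 + 0.0595·86) / 6.559 = 20 mg/L.
After input B: C = (6.559·20 + 3·50) / 9.559 = 29.42 mg/L.
After input C: C = (9.559·29.42 + 0.13·84.5) / 9.69 = 30.16 mg/L.

30.2 mg/L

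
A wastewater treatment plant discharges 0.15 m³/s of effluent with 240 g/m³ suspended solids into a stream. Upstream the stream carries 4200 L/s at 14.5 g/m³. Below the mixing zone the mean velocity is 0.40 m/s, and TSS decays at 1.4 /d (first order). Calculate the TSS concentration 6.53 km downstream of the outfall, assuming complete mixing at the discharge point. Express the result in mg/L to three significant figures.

4200 L/s = 4.2 m³/s.
After complete mixing, C₀ = (0.15·240 + 4.2·14.5) / 4.35 = 22.28 mg/L.
Travel time t = 6530 m / 0.40 m/s = 1.632e+04 s = 0.1889 d.
C = 22.28·exp(−1.4·0.1889) = 22.28·0.7676 = 17.1 mg/L.

17.1 mg/L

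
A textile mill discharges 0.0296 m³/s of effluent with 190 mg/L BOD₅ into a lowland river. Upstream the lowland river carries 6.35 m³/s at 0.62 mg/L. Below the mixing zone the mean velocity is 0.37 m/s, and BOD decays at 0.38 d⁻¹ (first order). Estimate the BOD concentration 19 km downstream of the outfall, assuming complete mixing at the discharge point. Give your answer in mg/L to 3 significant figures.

After complete mixing, C₀ = (0.0296·190 + 6.35·0.62) / 6.38 = 1.499 mg/L.
Travel time t = 1.9e+04 m / 0.37 m/s = 5.135e+04 s = 0.5943 d.
C = 1.499·exp(−0.38·0.5943) = 1.499·0.7978 = 1.196 mg/L.

1.20 mg/L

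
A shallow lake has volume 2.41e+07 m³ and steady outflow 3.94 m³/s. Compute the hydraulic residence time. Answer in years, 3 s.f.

Q = 3.94 m³/s × 3.156e+07 s/yr = 1.243e+08 m³/yr.
Hydraulic residence time τ = V/Q = 2.41e+07/1.243e+08 = 0.1938 yr.

0.194 yr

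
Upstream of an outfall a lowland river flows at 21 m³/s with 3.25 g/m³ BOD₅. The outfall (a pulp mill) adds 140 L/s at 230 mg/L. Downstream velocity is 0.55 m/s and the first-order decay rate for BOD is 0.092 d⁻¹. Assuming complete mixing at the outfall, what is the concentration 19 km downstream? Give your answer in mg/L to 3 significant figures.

4.58 mg/L

140 L/s = 0.14 m³/s.
After complete mixing, C₀ = (0.14·230 + 21·3.25) / 21.14 = 4.752 mg/L.
Travel time t = 1.9e+04 m / 0.55 m/s = 3.455e+04 s = 0.3998 d.
C = 4.752·exp(−0.092·0.3998) = 4.752·0.9639 = 4.58 mg/L.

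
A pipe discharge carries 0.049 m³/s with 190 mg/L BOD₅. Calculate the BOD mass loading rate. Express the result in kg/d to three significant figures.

Mass flux = Q·C = 0.049 m³/s × 190 g/m³ = 9.31 g/s.
= 9.31 g/s × 86.4 = 804.4 kg/d.

804 kg/d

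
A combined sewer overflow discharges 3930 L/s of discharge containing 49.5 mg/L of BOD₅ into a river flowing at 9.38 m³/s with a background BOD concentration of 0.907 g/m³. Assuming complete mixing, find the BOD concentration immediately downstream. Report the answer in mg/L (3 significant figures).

3930 L/s = 3.93 m³/s.
Flow-weighted mixing gives C = (3.93·49.5 + 9.38·0.907) / (3.93 + 9.38) = 203/13.31 = 15.25 mg/L.

15.3 mg/L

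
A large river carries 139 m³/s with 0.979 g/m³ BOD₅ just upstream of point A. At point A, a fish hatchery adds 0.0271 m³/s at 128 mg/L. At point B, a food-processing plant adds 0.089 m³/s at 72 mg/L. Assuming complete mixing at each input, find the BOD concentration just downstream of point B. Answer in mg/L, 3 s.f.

After input A: C = (139·0.979 + 0.0271·128) / 139 = 1.004 mg/L.
After input B: C = (139·1.004 + 0.089·72) / 139.1 = 1.049 mg/L.

1.05 mg/L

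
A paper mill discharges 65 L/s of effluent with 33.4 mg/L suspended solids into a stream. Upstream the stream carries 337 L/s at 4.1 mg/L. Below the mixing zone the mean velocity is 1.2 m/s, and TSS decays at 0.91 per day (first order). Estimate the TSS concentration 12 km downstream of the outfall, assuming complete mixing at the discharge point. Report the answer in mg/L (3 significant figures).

65 L/s = 0.065 m³/s.
337 L/s = 0.337 m³/s.
After complete mixing, C₀ = (0.065·33.4 + 0.337·4.1) / 0.402 = 8.838 mg/L.
Travel time t = 1.2e+04 m / 1.2 m/s = 1e+04 s = 0.1157 d.
C = 8.838·exp(−0.91·0.1157) = 8.838·0.9 = 7.954 mg/L.

7.95 mg/L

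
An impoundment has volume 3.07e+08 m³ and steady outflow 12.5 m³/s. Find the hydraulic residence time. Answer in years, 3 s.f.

0.778 yr

Q = 12.5 m³/s × 3.156e+07 s/yr = 3.945e+08 m³/yr.
Hydraulic residence time τ = V/Q = 3.07e+08/3.945e+08 = 0.7783 yr.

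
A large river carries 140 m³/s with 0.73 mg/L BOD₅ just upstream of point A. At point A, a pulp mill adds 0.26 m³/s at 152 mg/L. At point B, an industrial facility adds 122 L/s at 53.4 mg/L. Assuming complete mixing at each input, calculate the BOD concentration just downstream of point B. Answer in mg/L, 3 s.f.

1.06 mg/L

After input A: C = (140·0.73 + 0.26·152) / 140.3 = 1.01 mg/L.
122 L/s = 0.122 m³/s.
After input B: C = (140.3·1.01 + 0.122·53.4) / 140.4 = 1.056 mg/L.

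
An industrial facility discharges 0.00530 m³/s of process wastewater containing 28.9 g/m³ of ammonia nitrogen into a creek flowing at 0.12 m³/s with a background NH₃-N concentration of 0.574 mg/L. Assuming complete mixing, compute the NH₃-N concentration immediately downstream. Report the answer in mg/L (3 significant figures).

Conservation of mass across the mixing zone: C = (0.0053·28.9 + 0.12·0.574) / (0.0053 + 0.12) = 0.222/0.1253 = 1.772 mg/L.

1.77 mg/L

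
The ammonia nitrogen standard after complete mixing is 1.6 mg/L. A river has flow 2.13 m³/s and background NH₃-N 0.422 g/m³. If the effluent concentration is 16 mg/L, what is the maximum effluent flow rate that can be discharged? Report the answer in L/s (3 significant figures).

174 L/s

Mass balance at complete mixing: C_std·(Q_w + Q_r) = Q_w·C_e + Q_r·C_b.
Rearranging, Q_w = Q_r·(C_std − C_b)/(C_e − C_std) = 2.13·(1.6 − 0.422) / (16 − 1.6) = 0.1742 m³/s.
= 174.2 L/s.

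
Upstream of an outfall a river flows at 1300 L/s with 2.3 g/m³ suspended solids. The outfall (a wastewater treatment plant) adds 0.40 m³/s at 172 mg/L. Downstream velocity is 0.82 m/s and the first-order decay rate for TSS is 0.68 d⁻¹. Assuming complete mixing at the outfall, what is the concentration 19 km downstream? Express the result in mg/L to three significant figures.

35.2 mg/L

1300 L/s = 1.3 m³/s.
After complete mixing, C₀ = (0.4·172 + 1.3·2.3) / 1.7 = 42.23 mg/L.
Travel time t = 1.9e+04 m / 0.82 m/s = 2.317e+04 s = 0.2682 d.
C = 42.23·exp(−0.68·0.2682) = 42.23·0.8333 = 35.19 mg/L.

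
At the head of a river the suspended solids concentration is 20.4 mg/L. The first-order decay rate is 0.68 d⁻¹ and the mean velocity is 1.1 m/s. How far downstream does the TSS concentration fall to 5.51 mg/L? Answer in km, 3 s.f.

From C = C₀·e^(−kt), t = ln(C₀/C)/k = ln(20.4/5.51)/0.68 = 1.309/0.68 = 1.925 d.
Distance = v·t = 1.1 m/s × 1.663e+05 s = 1.829e+05 m = 182.9 km.

183 km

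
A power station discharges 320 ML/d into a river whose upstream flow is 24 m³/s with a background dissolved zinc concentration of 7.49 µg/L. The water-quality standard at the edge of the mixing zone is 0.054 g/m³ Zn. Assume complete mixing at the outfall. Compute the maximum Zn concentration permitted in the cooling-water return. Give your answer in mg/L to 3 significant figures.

320 ML/d = 3.704 m³/s.
7.49 µg/L = 0.00749 mg/L.
Mass balance: 0.054·27.7 = 3.704·Cₑ + 24·0.00749.
Cₑ = (1.496 − 0.1798) / 3.704 = 0.3554 mg/L.

0.355 mg/L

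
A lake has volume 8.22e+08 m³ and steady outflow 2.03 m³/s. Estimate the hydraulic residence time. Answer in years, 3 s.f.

12.8 yr

Q = 2.03 m³/s × 3.156e+07 s/yr = 6.406e+07 m³/yr.
Hydraulic residence time τ = V/Q = 8.22e+08/6.406e+07 = 12.83 yr.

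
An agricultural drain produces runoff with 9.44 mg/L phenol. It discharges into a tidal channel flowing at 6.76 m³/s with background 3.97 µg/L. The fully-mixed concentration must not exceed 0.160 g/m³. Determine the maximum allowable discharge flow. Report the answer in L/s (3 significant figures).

3.97 µg/L = 0.00397 mg/L.
Mass balance at complete mixing: C_std·(Q_w + Q_r) = Q_w·C_e + Q_r·C_b.
Rearranging, Q_w = Q_r·(C_std − C_b)/(C_e − C_std) = 6.76·(0.16 − 0.00397) / (9.44 − 0.16) = 0.1137 m³/s.
= 113.7 L/s.

114 L/s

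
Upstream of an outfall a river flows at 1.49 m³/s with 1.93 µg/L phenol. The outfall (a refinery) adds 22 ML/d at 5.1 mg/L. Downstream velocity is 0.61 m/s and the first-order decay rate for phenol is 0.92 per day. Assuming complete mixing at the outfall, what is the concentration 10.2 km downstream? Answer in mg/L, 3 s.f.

22 ML/d = 0.2546 m³/s.
1.93 µg/L = 0.00193 mg/L.
After complete mixing, C₀ = (0.2546·5.1 + 1.49·0.00193) / 1.745 = 0.746 mg/L.
Travel time t = 1.02e+04 m / 0.61 m/s = 1.672e+04 s = 0.1935 d.
C = 0.746·exp(−0.92·0.1935) = 0.746·0.8369 = 0.6243 mg/L.

0.624 mg/L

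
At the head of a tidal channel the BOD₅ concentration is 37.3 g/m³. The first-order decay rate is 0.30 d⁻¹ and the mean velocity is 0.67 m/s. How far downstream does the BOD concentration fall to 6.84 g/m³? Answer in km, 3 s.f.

From C = C₀·e^(−kt), t = ln(C₀/C)/k = ln(37.3/6.84)/0.30 = 1.696/0.30 = 5.654 d.
Distance = v·t = 0.67 m/s × 4.885e+05 s = 3.273e+05 m = 327.3 km.

327 km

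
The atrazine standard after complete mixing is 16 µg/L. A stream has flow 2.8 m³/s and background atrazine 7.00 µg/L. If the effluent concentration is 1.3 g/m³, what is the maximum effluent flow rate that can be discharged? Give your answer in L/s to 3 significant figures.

7.00 µg/L = 0.007 mg/L.
16 µg/L = 0.016 mg/L.
Mass balance at complete mixing: C_std·(Q_w + Q_r) = Q_w·C_e + Q_r·C_b.
Rearranging, Q_w = Q_r·(C_std − C_b)/(C_e − C_std) = 2.8·(0.016 − 0.007) / (1.3 − 0.016) = 0.01963 m³/s.
= 19.63 L/s.

19.6 L/s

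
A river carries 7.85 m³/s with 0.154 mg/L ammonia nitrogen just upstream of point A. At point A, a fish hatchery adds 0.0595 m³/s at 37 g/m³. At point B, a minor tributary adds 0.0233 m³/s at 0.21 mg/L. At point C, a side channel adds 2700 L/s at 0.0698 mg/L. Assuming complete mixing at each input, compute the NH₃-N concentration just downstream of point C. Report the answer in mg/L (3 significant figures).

After input A: C = (7.85·0.154 + 0.0595·37) / 7.909 = 0.4312 mg/L.
After input B: C = (7.909·0.4312 + 0.0233·0.21) / 7.933 = 0.4305 mg/L.
2700 L/s = 2.7 m³/s.
After input C: C = (7.933·0.4305 + 2.7·0.0698) / 10.63 = 0.3389 mg/L.

0.339 mg/L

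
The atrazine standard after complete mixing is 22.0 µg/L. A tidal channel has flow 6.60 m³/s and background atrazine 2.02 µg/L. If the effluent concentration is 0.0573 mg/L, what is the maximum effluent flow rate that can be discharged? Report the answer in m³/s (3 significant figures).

2.02 µg/L = 0.00202 mg/L.
22.0 µg/L = 0.022 mg/L.
Mass balance at complete mixing: C_std·(Q_w + Q_r) = Q_w·C_e + Q_r·C_b.
Rearranging, Q_w = Q_r·(C_std − C_b)/(C_e − C_std) = 6.60·(0.022 − 0.00202) / (0.0573 − 0.022) = 3.736 m³/s.

3.74 m³/s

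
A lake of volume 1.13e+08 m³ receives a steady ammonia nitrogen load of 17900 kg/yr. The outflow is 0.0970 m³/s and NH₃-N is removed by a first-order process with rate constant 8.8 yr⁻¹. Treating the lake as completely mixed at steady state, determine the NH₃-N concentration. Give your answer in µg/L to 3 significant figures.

17.9 µg/L

Outflow Q = 0.0970 m³/s × 3.156e+07 s/yr = 3.061e+06 m³/yr.
Steady-state CSTR mass balance: W = Q·C + k·V·C, so C = W/(Q + kV).
Q + kV = 3.061e+06 + 8.8·1.13e+08 = 9.975e+08 m³/yr.
C = 17900/9.975e+08 = 1.795e-05 kg/m³ = 0.01795 mg/L = 17.95 µg/L.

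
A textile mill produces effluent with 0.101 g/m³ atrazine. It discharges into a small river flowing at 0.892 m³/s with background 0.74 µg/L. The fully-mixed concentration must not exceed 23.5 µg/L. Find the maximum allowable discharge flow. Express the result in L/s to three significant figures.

0.74 µg/L = 0.00074 mg/L.
23.5 µg/L = 0.0235 mg/L.
Mass balance at complete mixing: C_std·(Q_w + Q_r) = Q_w·C_e + Q_r·C_b.
Rearranging, Q_w = Q_r·(C_std − C_b)/(C_e − C_std) = 0.892·(0.0235 − 0.00074) / (0.101 − 0.0235) = 0.262 m³/s.
= 262 L/s.

262 L/s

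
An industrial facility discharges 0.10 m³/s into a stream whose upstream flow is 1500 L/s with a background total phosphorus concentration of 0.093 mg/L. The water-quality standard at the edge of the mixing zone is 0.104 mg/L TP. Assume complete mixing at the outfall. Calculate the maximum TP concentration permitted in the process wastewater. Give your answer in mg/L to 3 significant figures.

1500 L/s = 1.5 m³/s.
Mass balance: 0.104·1.6 = 0.1·Cₑ + 1.5·0.093.
Cₑ = (0.1664 − 0.1395) / 0.1 = 0.269 mg/L.

0.269 mg/L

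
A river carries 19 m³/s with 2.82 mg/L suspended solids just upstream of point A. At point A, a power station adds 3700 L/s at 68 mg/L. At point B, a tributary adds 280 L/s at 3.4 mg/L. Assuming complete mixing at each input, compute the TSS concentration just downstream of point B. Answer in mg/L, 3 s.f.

13.3 mg/L

3700 L/s = 3.7 m³/s.
After input A: C = (19·2.82 + 3.7·68) / 22.7 = 13.44 mg/L.
280 L/s = 0.28 m³/s.
After input B: C = (22.7·13.44 + 0.28·3.4) / 22.98 = 13.32 mg/L.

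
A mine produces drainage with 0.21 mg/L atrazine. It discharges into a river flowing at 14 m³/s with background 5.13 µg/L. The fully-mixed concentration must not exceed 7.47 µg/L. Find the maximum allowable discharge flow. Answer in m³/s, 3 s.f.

5.13 µg/L = 0.00513 mg/L.
7.47 µg/L = 0.00747 mg/L.
Mass balance at complete mixing: C_std·(Q_w + Q_r) = Q_w·C_e + Q_r·C_b.
Rearranging, Q_w = Q_r·(C_std − C_b)/(C_e − C_std) = 14·(0.00747 − 0.00513) / (0.21 − 0.00747) = 0.1618 m³/s.

0.162 m³/s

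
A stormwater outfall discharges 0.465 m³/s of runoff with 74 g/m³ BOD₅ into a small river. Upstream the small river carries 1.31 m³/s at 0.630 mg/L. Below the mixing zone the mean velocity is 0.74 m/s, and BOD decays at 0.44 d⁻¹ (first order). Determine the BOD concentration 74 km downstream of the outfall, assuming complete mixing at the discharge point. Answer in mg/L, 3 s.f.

After complete mixing, C₀ = (0.465·74 + 1.31·0.63) / 1.775 = 19.85 mg/L.
Travel time t = 7.4e+04 m / 0.74 m/s = 1e+05 s = 1.157 d.
C = 19.85·exp(−0.44·1.157) = 19.85·0.6009 = 11.93 mg/L.

11.9 mg/L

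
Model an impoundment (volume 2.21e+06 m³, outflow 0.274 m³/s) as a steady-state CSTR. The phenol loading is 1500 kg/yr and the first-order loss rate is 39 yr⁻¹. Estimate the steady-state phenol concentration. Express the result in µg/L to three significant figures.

Outflow Q = 0.274 m³/s × 3.156e+07 s/yr = 8.647e+06 m³/yr.
Steady-state CSTR mass balance: W = Q·C + k·V·C, so C = W/(Q + kV).
Q + kV = 8.647e+06 + 39·2.21e+06 = 9.484e+07 m³/yr.
C = 1500/9.484e+07 = 1.582e-05 kg/m³ = 0.01582 mg/L = 15.82 µg/L.

15.8 µg/L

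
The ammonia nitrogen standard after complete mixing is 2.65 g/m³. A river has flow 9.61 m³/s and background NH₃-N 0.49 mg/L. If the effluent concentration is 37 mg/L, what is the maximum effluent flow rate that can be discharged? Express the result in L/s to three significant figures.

604 L/s

Mass balance at complete mixing: C_std·(Q_w + Q_r) = Q_w·C_e + Q_r·C_b.
Rearranging, Q_w = Q_r·(C_std − C_b)/(C_e − C_std) = 9.61·(2.65 − 0.49) / (37 − 2.65) = 0.6043 m³/s.
= 604.3 L/s.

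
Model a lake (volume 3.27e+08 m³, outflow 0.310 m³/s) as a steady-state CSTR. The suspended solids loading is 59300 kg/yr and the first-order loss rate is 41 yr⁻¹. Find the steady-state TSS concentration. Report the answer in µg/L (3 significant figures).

4.42 µg/L

Outflow Q = 0.310 m³/s × 3.156e+07 s/yr = 9.783e+06 m³/yr.
Steady-state CSTR mass balance: W = Q·C + k·V·C, so C = W/(Q + kV).
Q + kV = 9.783e+06 + 41·3.27e+08 = 1.342e+10 m³/yr.
C = 59300/1.342e+10 = 4.42e-06 kg/m³ = 0.00442 mg/L = 4.42 µg/L.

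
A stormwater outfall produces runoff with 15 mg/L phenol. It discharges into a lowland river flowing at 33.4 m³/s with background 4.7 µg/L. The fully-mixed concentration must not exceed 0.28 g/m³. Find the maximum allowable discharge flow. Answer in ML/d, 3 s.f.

4.7 µg/L = 0.0047 mg/L.
Mass balance at complete mixing: C_std·(Q_w + Q_r) = Q_w·C_e + Q_r·C_b.
Rearranging, Q_w = Q_r·(C_std − C_b)/(C_e − C_std) = 33.4·(0.28 − 0.0047) / (15 − 0.28) = 0.6247 m³/s.
= 53.97 ML/d.

54.0 ML/d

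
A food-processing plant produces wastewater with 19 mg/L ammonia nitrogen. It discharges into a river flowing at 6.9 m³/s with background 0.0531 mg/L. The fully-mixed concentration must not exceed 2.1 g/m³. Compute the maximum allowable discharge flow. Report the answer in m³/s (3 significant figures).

0.836 m³/s

Mass balance at complete mixing: C_std·(Q_w + Q_r) = Q_w·C_e + Q_r·C_b.
Rearranging, Q_w = Q_r·(C_std − C_b)/(C_e − C_std) = 6.9·(2.1 − 0.0531) / (19 − 2.1) = 0.8357 m³/s.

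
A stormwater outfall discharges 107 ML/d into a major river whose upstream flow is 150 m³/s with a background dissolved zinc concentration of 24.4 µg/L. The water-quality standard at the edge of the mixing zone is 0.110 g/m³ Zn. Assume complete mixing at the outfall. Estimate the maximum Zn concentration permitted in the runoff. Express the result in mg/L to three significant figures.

10.5 mg/L

107 ML/d = 1.238 m³/s.
24.4 µg/L = 0.0244 mg/L.
Mass balance: 0.11·151.2 = 1.238·Cₑ + 150·0.0244.
Cₑ = (16.64 − 3.66) / 1.238 = 10.48 mg/L.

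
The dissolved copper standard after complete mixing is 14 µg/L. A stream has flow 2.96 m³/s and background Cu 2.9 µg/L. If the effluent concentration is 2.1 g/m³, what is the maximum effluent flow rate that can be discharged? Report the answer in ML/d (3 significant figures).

2.9 µg/L = 0.0029 mg/L.
14 µg/L = 0.014 mg/L.
Mass balance at complete mixing: C_std·(Q_w + Q_r) = Q_w·C_e + Q_r·C_b.
Rearranging, Q_w = Q_r·(C_std − C_b)/(C_e − C_std) = 2.96·(0.014 − 0.0029) / (2.1 − 0.014) = 0.01575 m³/s.
= 1.361 ML/d.

1.36 ML/d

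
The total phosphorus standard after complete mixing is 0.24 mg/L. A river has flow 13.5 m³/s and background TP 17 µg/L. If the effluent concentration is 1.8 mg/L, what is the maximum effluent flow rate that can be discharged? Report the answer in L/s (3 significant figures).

1930 L/s

17 µg/L = 0.017 mg/L.
Mass balance at complete mixing: C_std·(Q_w + Q_r) = Q_w·C_e + Q_r·C_b.
Rearranging, Q_w = Q_r·(C_std − C_b)/(C_e − C_std) = 13.5·(0.24 − 0.017) / (1.8 − 0.24) = 1.93 m³/s.
= 1930 L/s.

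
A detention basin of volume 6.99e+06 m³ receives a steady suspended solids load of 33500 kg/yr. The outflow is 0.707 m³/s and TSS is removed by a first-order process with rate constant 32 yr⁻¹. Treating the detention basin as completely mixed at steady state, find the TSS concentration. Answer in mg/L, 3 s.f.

Outflow Q = 0.707 m³/s × 3.156e+07 s/yr = 2.231e+07 m³/yr.
Steady-state CSTR mass balance: W = Q·C + k·V·C, so C = W/(Q + kV).
Q + kV = 2.231e+07 + 32·6.99e+06 = 2.46e+08 m³/yr.
C = 33500/2.46e+08 = 0.0001362 kg/m³ = 0.1362 mg/L.

0.136 mg/L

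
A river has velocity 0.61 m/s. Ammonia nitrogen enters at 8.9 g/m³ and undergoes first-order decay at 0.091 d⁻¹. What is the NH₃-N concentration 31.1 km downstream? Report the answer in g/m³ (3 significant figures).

Travel time t = 31.1 km / 0.61 m/s = 3.11e+04/0.61 = 5.098e+04 s = 0.5901 d.
First-order decay: C = 8.9·exp(−0.091·0.5901) = 8.9·0.9477 = 8.435 g/m³.

8.43 g/m³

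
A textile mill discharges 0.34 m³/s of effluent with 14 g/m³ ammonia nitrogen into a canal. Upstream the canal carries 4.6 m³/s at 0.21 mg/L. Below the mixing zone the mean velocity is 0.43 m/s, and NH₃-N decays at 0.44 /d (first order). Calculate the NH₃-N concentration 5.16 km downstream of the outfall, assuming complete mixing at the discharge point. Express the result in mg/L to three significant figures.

1.09 mg/L

After complete mixing, C₀ = (0.34·14 + 4.6·0.21) / 4.94 = 1.159 mg/L.
Travel time t = 5160 m / 0.43 m/s = 1.2e+04 s = 0.1389 d.
C = 1.159·exp(−0.44·0.1389) = 1.159·0.9407 = 1.09 mg/L.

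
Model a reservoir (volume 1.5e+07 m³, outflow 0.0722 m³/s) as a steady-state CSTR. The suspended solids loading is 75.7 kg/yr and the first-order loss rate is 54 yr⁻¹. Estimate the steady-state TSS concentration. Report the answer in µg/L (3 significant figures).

0.0932 µg/L

Outflow Q = 0.0722 m³/s × 3.156e+07 s/yr = 2.278e+06 m³/yr.
Steady-state CSTR mass balance: W = Q·C + k·V·C, so C = W/(Q + kV).
Q + kV = 2.278e+06 + 54·1.5e+07 = 8.123e+08 m³/yr.
C = 75.7/8.123e+08 = 9.319e-08 kg/m³ = 9.319e-05 mg/L = 0.09319 µg/L.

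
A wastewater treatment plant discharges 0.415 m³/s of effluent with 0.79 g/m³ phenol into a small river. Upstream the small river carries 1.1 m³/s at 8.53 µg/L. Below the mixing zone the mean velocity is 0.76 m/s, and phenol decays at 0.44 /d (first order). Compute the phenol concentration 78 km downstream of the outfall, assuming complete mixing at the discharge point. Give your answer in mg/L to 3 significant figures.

8.53 µg/L = 0.00853 mg/L.
After complete mixing, C₀ = (0.415·0.79 + 1.1·0.00853) / 1.515 = 0.2226 mg/L.
Travel time t = 7.8e+04 m / 0.76 m/s = 1.026e+05 s = 1.188 d.
C = 0.2226·exp(−0.44·1.188) = 0.2226·0.5929 = 0.132 mg/L.

0.132 mg/L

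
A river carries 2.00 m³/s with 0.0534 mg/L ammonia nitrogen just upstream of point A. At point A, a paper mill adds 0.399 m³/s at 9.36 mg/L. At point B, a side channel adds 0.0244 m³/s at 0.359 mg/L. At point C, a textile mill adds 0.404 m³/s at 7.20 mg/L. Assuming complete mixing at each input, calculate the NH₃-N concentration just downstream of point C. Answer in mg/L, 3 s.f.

2.39 mg/L

After input A: C = (2·0.0534 + 0.399·9.36) / 2.399 = 1.601 mg/L.
After input B: C = (2.399·1.601 + 0.0244·0.359) / 2.423 = 1.589 mg/L.
After input C: C = (2.423·1.589 + 0.404·7.2) / 2.827 = 2.391 mg/L.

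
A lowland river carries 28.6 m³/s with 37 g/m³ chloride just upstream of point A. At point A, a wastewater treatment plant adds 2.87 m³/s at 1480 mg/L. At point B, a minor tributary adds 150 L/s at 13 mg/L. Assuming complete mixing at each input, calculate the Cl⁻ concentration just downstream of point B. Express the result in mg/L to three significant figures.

168 mg/L

After input A: C = (28.6·37 + 2.87·1480) / 31.47 = 168.6 mg/L.
150 L/s = 0.15 m³/s.
After input B: C = (31.47·168.6 + 0.15·13) / 31.62 = 167.9 mg/L.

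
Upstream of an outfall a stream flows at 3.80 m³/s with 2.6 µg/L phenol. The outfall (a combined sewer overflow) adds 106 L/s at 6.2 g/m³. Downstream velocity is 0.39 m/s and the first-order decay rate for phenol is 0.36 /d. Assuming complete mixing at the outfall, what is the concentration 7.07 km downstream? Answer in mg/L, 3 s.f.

106 L/s = 0.106 m³/s.
2.6 µg/L = 0.0026 mg/L.
After complete mixing, C₀ = (0.106·6.2 + 3.8·0.0026) / 3.906 = 0.1708 mg/L.
Travel time t = 7070 m / 0.39 m/s = 1.813e+04 s = 0.2098 d.
C = 0.1708·exp(−0.36·0.2098) = 0.1708·0.9272 = 0.1584 mg/L.

0.158 mg/L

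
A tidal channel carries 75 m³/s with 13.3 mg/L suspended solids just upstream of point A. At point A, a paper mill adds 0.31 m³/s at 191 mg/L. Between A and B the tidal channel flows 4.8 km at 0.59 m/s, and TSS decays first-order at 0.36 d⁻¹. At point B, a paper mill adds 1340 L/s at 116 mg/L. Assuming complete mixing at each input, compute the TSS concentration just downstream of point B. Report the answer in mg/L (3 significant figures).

15.4 mg/L

After input A: C = (75·13.3 + 0.31·191) / 75.31 = 14.03 mg/L.
Over the 4.8 km reach to input B (t = 8136 s = 0.09416 d), decay gives C = 14.03·exp(−0.36·0.09416) = 13.56 mg/L.
1340 L/s = 1.34 m³/s.
After input B: C = (75.31·13.56 + 1.34·116) / 76.65 = 15.35 mg/L.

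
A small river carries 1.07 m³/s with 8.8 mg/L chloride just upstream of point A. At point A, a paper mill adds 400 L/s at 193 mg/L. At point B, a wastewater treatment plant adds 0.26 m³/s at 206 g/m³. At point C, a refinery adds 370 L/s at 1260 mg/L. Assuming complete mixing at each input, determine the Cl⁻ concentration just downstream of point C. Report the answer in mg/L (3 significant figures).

400 L/s = 0.4 m³/s.
After input A: C = (1.07·8.8 + 0.4·193) / 1.47 = 58.92 mg/L.
After input B: C = (1.47·58.92 + 0.26·206) / 1.73 = 81.03 mg/L.
370 L/s = 0.37 m³/s.
After input C: C = (1.73·81.03 + 0.37·1260) / 2.1 = 288.8 mg/L.

289 mg/L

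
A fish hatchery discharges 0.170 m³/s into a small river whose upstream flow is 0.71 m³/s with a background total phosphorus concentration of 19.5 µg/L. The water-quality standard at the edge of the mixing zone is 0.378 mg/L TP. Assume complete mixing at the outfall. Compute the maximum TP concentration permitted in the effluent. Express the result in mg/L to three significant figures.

19.5 µg/L = 0.0195 mg/L.
Mass balance: 0.378·0.88 = 0.17·Cₑ + 0.71·0.0195.
Cₑ = (0.3326 − 0.01384) / 0.17 = 1.875 mg/L.

1.88 mg/L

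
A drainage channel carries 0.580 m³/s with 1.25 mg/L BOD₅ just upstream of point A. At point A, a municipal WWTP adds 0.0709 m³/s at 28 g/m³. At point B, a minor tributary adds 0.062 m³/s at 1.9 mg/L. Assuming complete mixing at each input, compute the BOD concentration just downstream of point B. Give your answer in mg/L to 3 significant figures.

3.97 mg/L

After input A: C = (0.58·1.25 + 0.0709·28) / 0.6509 = 4.164 mg/L.
After input B: C = (0.6509·4.164 + 0.062·1.9) / 0.7129 = 3.967 mg/L.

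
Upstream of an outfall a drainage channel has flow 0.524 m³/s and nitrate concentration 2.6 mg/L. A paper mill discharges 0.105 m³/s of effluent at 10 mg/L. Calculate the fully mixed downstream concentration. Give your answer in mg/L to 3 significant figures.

Flow-weighted mixing gives C = (0.105·10 + 0.524·2.6) / (0.105 + 0.524) = 2.412/0.629 = 3.835 mg/L.

3.84 mg/L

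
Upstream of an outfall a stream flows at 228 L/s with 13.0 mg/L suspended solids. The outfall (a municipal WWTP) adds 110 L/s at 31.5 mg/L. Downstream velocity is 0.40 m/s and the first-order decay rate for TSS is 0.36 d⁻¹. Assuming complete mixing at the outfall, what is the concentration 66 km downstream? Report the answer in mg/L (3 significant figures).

9.56 mg/L

110 L/s = 0.11 m³/s.
228 L/s = 0.228 m³/s.
After complete mixing, C₀ = (0.11·31.5 + 0.228·13) / 0.338 = 19.02 mg/L.
Travel time t = 6.6e+04 m / 0.40 m/s = 1.65e+05 s = 1.91 d.
C = 19.02·exp(−0.36·1.91) = 19.02·0.5028 = 9.564 mg/L.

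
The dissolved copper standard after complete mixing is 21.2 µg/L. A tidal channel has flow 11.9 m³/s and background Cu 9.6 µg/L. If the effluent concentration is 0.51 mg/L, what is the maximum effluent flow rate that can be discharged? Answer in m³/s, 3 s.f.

0.282 m³/s

9.6 µg/L = 0.0096 mg/L.
21.2 µg/L = 0.0212 mg/L.
Mass balance at complete mixing: C_std·(Q_w + Q_r) = Q_w·C_e + Q_r·C_b.
Rearranging, Q_w = Q_r·(C_std − C_b)/(C_e − C_std) = 11.9·(0.0212 − 0.0096) / (0.51 − 0.0212) = 0.2824 m³/s.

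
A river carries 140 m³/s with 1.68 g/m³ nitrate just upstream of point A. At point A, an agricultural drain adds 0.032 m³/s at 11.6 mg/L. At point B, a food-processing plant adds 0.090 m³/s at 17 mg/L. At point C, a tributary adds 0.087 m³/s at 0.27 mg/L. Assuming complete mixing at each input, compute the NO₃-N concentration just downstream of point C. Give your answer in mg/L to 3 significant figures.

1.69 mg/L

After input A: C = (140·1.68 + 0.032·11.6) / 140 = 1.682 mg/L.
After input B: C = (140·1.682 + 0.09·17) / 140.1 = 1.692 mg/L.
After input C: C = (140.1·1.692 + 0.087·0.27) / 140.2 = 1.691 mg/L.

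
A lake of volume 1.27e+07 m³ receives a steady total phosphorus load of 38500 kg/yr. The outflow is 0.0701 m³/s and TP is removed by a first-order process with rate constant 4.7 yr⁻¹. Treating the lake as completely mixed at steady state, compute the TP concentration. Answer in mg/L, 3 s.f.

Outflow Q = 0.0701 m³/s × 3.156e+07 s/yr = 2.212e+06 m³/yr.
Steady-state CSTR mass balance: W = Q·C + k·V·C, so C = W/(Q + kV).
Q + kV = 2.212e+06 + 4.7·1.27e+07 = 6.19e+07 m³/yr.
C = 38500/6.19e+07 = 0.0006219 kg/m³ = 0.6219 mg/L.

0.622 mg/L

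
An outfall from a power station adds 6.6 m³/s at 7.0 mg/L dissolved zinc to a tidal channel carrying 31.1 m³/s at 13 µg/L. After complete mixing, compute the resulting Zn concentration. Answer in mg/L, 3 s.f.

1.24 mg/L

13 µg/L = 0.013 mg/L.
By mass balance at complete mixing, C = (6.6·7 + 31.1·0.013) / (6.6 + 31.1) = 46.6/37.7 = 1.236 mg/L.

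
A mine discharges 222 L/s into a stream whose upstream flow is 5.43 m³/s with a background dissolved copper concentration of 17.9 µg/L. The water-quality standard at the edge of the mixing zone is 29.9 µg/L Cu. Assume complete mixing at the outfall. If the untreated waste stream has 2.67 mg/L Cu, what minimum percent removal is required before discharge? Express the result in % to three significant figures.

87.9 %

222 L/s = 0.222 m³/s.
17.9 µg/L = 0.0179 mg/L.
29.9 µg/L = 0.0299 mg/L.
Mass balance: 0.0299·5.652 = 0.222·Cₑ + 5.43·0.0179.
Cₑ = (0.169 − 0.0972) / 0.222 = 0.3234 mg/L.
Required removal = 1 − 0.3234/2.67 = 87.89 %.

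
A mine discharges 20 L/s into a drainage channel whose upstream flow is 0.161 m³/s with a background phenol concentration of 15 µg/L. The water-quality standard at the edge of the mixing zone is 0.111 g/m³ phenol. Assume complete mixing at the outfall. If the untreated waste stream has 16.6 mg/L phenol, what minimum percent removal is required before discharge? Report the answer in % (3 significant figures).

20 L/s = 0.02 m³/s.
15 µg/L = 0.015 mg/L.
Mass balance: 0.111·0.181 = 0.02·Cₑ + 0.161·0.015.
Cₑ = (0.02009 − 0.002415) / 0.02 = 0.8838 mg/L.
Required removal = 1 − 0.8838/16.6 = 94.68 %.

94.7 %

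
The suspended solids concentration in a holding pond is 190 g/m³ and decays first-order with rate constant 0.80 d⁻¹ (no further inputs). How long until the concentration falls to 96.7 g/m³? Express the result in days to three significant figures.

0.844 d

t = ln(C₀/C)/k = ln(190/96.7)/0.80 = 0.6754/0.80 = 0.8443 d.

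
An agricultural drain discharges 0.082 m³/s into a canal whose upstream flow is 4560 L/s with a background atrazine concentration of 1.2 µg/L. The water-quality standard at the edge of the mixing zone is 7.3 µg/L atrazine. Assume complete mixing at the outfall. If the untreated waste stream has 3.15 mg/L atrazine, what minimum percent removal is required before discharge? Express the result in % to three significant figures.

89.0 %

4560 L/s = 4.56 m³/s.
1.2 µg/L = 0.0012 mg/L.
7.3 µg/L = 0.0073 mg/L.
Mass balance: 0.0073·4.642 = 0.082·Cₑ + 4.56·0.0012.
Cₑ = (0.03389 − 0.005472) / 0.082 = 0.3465 mg/L.
Required removal = 1 − 0.3465/3.15 = 89 %.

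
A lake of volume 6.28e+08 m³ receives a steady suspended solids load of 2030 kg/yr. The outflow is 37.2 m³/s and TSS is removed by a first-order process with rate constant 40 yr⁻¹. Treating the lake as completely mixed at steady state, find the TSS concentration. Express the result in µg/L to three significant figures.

Outflow Q = 37.2 m³/s × 3.156e+07 s/yr = 1.174e+09 m³/yr.
Steady-state CSTR mass balance: W = Q·C + k·V·C, so C = W/(Q + kV).
Q + kV = 1.174e+09 + 40·6.28e+08 = 2.629e+10 m³/yr.
C = 2030/2.629e+10 = 7.72e-08 kg/m³ = 7.72e-05 mg/L = 0.0772 µg/L.

0.0772 µg/L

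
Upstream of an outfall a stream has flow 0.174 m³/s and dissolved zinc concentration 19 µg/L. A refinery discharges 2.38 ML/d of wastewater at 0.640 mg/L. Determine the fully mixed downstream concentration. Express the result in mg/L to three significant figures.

0.104 mg/L

2.38 ML/d = 0.02755 m³/s.
19 µg/L = 0.019 mg/L.
Conservation of mass across the mixing zone: C = (0.02755·0.64 + 0.174·0.019) / (0.02755 + 0.174) = 0.02094/0.2015 = 0.1039 mg/L.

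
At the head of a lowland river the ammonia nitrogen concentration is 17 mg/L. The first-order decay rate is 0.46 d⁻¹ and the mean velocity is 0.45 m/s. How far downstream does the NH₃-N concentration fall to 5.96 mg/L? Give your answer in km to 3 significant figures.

88.6 km

From C = C₀·e^(−kt), t = ln(C₀/C)/k = ln(17/5.96)/0.46 = 1.048/0.46 = 2.279 d.
Distance = v·t = 0.45 m/s × 1.969e+05 s = 8.859e+04 m = 88.59 km.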